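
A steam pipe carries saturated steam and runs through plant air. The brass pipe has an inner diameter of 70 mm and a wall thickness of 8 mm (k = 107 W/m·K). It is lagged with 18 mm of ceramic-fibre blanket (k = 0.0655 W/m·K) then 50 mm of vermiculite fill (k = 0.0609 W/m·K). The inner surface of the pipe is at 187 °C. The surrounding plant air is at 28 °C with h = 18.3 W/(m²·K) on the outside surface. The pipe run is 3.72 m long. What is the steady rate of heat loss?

Q ≈ 237 W

Per-layer cylindrical resistances, series-summed:
R_brass pipe wall = ln(43/35)/(2π×107×3.72) = 8.231×10^-5 K/W
R_ceramic-fibre blanket = ln(61/43)/(2π×0.0655×3.72) = 0.2284 K/W
R_vermiculite fill = ln(111/61)/(2π×0.0609×3.72) = 0.4206 K/W
R_outer film = 1/(h_o·2πr_oL) = 1/(18.3×2π×0.111×3.72) = 0.02106 K/W
R_total = 0.6701 K/W
Q = ΔT/R_total = 159/0.6701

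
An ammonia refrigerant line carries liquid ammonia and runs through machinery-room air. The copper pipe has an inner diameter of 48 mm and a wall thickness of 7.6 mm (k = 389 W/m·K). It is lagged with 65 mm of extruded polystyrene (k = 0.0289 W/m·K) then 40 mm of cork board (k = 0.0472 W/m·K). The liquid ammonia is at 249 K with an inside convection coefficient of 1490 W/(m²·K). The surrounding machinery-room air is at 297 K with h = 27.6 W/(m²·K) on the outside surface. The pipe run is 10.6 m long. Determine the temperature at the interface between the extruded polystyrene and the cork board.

T ≈ 289 K

For a radial system each layer contributes R = ln(r_out/r_in)/(2πkL); films add R = 1/(hA).
R_inner film = 1/(h_i·2πr₁L) = 1/(1490×2π×0.024×10.6) = 4.199×10^-4 K/W
R_copper pipe wall = ln(31.6/24)/(2π×389×10.6) = 1.062×10^-5 K/W
R_extruded polystyrene = ln(96.6/31.6)/(2π×0.0289×10.6) = 0.5805 K/W
R_cork board = ln(136.6/96.6)/(2π×0.0472×10.6) = 0.1102 K/W
R_outer film = 1/(h_o·2πr_oL) = 1/(27.6×2π×0.1366×10.6) = 0.003982 K/W
R_total = 0.6952 K/W
Q = ΔT/R_total = 48/0.6952
Q = 69 W
T_interface = T_inner + Q·ΣR(inner→interface) = 249 + 69×0.581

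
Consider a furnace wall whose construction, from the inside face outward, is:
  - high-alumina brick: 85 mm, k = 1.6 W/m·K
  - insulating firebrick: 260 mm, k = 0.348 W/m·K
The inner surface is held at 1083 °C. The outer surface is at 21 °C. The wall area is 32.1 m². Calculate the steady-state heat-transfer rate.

Thermal resistances in series:
R_high-alumina brick = L/(kA) = 0.085/(1.6×32.1) = 0.001655 K/W
R_insulating firebrick = L/(kA) = 0.26/(0.348×32.1) = 0.02327 K/W
R_total = 0.02493 K/W
Q = ΔT / R_total = 1062 / 0.02493

Q ≈ 42600 W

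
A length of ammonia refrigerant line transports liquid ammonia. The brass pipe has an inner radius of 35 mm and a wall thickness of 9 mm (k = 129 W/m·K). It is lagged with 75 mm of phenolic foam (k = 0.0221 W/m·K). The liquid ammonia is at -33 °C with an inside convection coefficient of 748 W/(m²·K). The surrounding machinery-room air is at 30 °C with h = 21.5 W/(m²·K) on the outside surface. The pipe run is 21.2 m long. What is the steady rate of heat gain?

Q ≈ 185 W

Per-layer cylindrical resistances, series-summed:
R_inner film = 1/(h_i·2πr₁L) = 1/(748×2π×0.035×21.2) = 2.868×10^-4 K/W
R_brass pipe wall = ln(44/35)/(2π×129×21.2) = 1.332×10^-5 K/W
R_phenolic foam = ln(119/44)/(2π×0.0221×21.2) = 0.338 K/W
R_outer film = 1/(h_o·2πr_oL) = 1/(21.5×2π×0.119×21.2) = 0.002934 K/W
R_total = 0.3412 K/W
Q = ΔT/R_total = 63/0.3412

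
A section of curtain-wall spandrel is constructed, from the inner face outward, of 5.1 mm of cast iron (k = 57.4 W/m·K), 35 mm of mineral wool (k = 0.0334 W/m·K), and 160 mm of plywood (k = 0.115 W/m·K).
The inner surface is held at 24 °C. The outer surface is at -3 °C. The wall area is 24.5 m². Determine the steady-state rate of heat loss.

Model the wall as resistances in series:
R_cast iron = L/(kA) = 0.0051/(57.4×24.5) = 3.627×10^-6 K/W
R_mineral wool = L/(kA) = 0.035/(0.0334×24.5) = 0.04277 K/W
R_plywood = L/(kA) = 0.16/(0.115×24.5) = 0.05679 K/W
R_total = 0.09956 K/W
Q = ΔT / R_total = 27 / 0.09956

Q ≈ 271 W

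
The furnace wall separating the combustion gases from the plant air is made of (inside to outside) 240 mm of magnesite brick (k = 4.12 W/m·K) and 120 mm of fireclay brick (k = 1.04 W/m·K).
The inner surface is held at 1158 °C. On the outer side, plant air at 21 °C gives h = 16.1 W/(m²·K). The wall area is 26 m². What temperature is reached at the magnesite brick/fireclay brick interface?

T ≈ 877 °C

Using the resistance-network approach (series):
R_magnesite brick = L/(kA) = 0.24/(4.12×26) = 0.00224 K/W
R_fireclay brick = L/(kA) = 0.12/(1.04×26) = 0.004438 K/W
R_outer film = 1/(h_o·A) = 1/(16.1×26) = 0.002389 K/W
R_total = 0.009067 K/W;  Q = ΔT/R_total = 1137/0.009067 = 125400 W
T_interface = T_inner − Q·ΣR(inner→interface) = 1158 − 125000×0.00224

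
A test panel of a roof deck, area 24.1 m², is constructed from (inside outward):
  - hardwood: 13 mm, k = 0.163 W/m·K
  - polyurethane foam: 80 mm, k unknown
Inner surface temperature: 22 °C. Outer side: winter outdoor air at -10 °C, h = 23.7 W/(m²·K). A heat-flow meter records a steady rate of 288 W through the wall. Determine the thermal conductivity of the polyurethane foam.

Using the resistance-network approach (series):
R_hardwood = L/(kA) = 0.013/(0.163×24.1) = 0.003309 K/W
R_outer film = 1/(h_o·A) = 1/(23.7×24.1) = 0.001751 K/W
Sum of known resistances R_other = 0.00506 K/W
Total R = ΔT/Q = 32/288 = 0.1111 K/W
R_polyurethane foam = R_total − R_other = 0.1061 K/W
k = L/(R·A) = 0.08/(0.1061×24.1)

k ≈ 0.0313 W/(m·K)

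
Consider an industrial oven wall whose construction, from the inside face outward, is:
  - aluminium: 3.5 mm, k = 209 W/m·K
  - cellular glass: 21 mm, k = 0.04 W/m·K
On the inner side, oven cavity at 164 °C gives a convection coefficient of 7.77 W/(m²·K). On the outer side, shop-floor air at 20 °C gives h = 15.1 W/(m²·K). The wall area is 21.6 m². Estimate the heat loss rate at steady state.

Series thermal resistances:
R_inner film = 1/(h_i·A) = 1/(7.77×21.6) = 0.005958 K/W
R_aluminium = L/(kA) = 0.0035/(209×21.6) = 7.753×10^-7 K/W
R_cellular glass = L/(kA) = 0.021/(0.04×21.6) = 0.02431 K/W
R_outer film = 1/(h_o·A) = 1/(15.1×21.6) = 0.003066 K/W
R_total = 0.03333 K/W
Q = ΔT / R_total = 144 / 0.03333

Q ≈ 4320 W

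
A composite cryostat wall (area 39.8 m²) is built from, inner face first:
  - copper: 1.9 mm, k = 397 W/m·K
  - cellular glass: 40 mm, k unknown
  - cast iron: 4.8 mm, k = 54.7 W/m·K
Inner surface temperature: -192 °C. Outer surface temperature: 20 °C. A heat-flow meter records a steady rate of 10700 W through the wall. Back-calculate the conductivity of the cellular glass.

k ≈ 0.0507 W/(m·K)

Treating each layer as a thermal resistance in series:
R_copper = L/(kA) = 0.0019/(397×39.8) = 1.202×10^-7 K/W
R_cast iron = L/(kA) = 0.0048/(54.7×39.8) = 2.205×10^-6 K/W
Sum of known resistances R_other = 2.325×10^-6 K/W
Total R = ΔT/Q = 212/10700 = 0.01981 K/W
R_cellular glass = R_total − R_other = 0.01981 K/W
k = L/(R·A) = 0.04/(0.01981×39.8)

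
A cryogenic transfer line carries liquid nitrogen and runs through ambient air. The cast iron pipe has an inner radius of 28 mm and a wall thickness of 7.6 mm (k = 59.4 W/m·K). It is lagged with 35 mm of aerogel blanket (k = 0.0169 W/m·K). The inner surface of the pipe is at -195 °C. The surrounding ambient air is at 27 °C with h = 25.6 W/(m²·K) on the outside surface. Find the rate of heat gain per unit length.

q′ ≈ 34 W/m

Radial resistances (cylindrical: R_cond = ln(r_o/r_i)/(2πkL), R_conv = 1/(h·2πrL)):
R_cast iron pipe wall = ln(35.6/28)/(2π×59.4×1) = 6.434×10^-4 K/W
R_aerogel blanket = ln(70.6/35.6)/(2π×0.0169×1) = 6.448 K/W
R_outer film = 1/(h_o·2πr_oL) = 1/(25.6×2π×0.0706×1) = 0.08806 K/W
R_total = 6.537 K/W
Q = ΔT/R_total = 222/6.537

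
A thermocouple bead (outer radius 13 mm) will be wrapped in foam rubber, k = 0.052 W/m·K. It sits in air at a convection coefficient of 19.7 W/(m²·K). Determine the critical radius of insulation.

r_cr ≈ 5.28 mm

For a sphere r_cr = 2k/h = 2×0.052/19.7
r_cr = 5.28 mm; since the bare radius (13 mm) is above r_cr, any added insulation will reduce heat loss.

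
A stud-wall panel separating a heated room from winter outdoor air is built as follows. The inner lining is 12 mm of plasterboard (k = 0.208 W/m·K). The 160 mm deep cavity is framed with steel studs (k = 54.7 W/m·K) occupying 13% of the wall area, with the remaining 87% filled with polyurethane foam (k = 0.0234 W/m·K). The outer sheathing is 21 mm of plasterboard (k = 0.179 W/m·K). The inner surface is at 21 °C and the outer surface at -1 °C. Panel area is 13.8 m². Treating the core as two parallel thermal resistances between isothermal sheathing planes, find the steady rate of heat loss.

Sheathing layers in series; stud and cavity paths in parallel between them.
R_inner = 0.012/(0.208×13.8) = 0.004181 K/W
R_stud  = 0.16/(54.7×0.13×13.8) = 0.00163 K/W
R_cav   = 0.16/(0.0234×0.87×13.8) = 0.5695 K/W
1/R_core = 1/R_stud + 1/R_cav → R_core = 0.001626 K/W
R_outer = 0.021/(0.179×13.8) = 0.008501 K/W
R_total = 0.01431 K/W
Q = ΔT/R_total = 22/0.01431

Q ≈ 1540 W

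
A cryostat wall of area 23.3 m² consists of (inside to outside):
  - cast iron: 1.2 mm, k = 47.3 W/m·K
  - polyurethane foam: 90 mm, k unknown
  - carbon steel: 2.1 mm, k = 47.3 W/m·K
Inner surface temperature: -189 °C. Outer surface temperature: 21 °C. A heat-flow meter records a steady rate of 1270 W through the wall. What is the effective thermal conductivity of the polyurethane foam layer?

Treating each layer as a thermal resistance in series:
R_cast iron = L/(kA) = 0.0012/(47.3×23.3) = 1.089×10^-6 K/W
R_carbon steel = L/(kA) = 0.0021/(47.3×23.3) = 1.905×10^-6 K/W
Sum of known resistances R_other = 2.994×10^-6 K/W
Total R = ΔT/Q = 210/1270 = 0.1654 K/W
R_polyurethane foam = R_total − R_other = 0.1654 K/W
k = L/(R·A) = 0.09/(0.1654×23.3)

k ≈ 0.0234 W/(m·K)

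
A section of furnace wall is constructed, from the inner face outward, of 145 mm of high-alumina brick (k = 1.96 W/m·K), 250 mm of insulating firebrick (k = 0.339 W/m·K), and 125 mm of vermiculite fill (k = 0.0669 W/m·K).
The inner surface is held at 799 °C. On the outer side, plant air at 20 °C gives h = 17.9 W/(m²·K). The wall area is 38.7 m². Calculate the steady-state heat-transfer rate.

Q ≈ 11000 W

Using the resistance-network approach (series):
R_high-alumina brick = L/(kA) = 0.145/(1.96×38.7) = 0.001912 K/W
R_insulating firebrick = L/(kA) = 0.25/(0.339×38.7) = 0.01906 K/W
R_vermiculite fill = L/(kA) = 0.125/(0.0669×38.7) = 0.04828 K/W
R_outer film = 1/(h_o·A) = 1/(17.9×38.7) = 0.001444 K/W
R_total = 0.07069 K/W
Q = ΔT / R_total = 779 / 0.07069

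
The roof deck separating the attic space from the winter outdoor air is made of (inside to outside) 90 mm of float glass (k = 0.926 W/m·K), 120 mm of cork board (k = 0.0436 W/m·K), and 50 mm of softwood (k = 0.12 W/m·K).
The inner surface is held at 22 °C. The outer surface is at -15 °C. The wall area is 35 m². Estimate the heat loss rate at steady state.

Q ≈ 396 W

Series thermal resistances:
R_float glass = L/(kA) = 0.09/(0.926×35) = 0.002777 K/W
R_cork board = L/(kA) = 0.12/(0.0436×35) = 0.07864 K/W
R_softwood = L/(kA) = 0.05/(0.12×35) = 0.0119 K/W
R_total = 0.09332 K/W
Q = ΔT / R_total = 37 / 0.09332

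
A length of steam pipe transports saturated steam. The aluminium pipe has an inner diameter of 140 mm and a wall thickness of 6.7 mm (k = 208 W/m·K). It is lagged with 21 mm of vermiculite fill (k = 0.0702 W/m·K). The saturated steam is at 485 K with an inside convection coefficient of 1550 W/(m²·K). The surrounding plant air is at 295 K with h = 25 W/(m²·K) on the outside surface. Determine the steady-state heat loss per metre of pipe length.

Per-layer cylindrical resistances, series-summed:
R_inner film = 1/(h_i·2πr₁L) = 1/(1550×2π×0.07×1) = 0.001467 K/W
R_aluminium pipe wall = ln(76.7/70)/(2π×208×1) = 6.994×10^-5 K/W
R_vermiculite fill = ln(97.7/76.7)/(2π×0.0702×1) = 0.5487 K/W
R_outer film = 1/(h_o·2πr_oL) = 1/(25×2π×0.0977×1) = 0.06516 K/W
R_total = 0.6154 K/W
Q = ΔT/R_total = 190/0.6154

q′ ≈ 309 W/m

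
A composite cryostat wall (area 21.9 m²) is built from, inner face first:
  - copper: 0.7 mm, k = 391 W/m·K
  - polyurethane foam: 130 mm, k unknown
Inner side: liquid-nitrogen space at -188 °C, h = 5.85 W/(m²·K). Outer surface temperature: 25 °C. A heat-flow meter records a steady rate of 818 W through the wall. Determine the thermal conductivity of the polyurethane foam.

k ≈ 0.0235 W/(m·K)

Using the resistance-network approach (series):
R_inner film = 1/(h_i·A) = 1/(5.85×21.9) = 0.007805 K/W
R_copper = L/(kA) = 0.0007/(391×21.9) = 8.175×10^-8 K/W
Sum of known resistances R_other = 0.007806 K/W
Total R = ΔT/Q = 213/818 = 0.2604 K/W
R_polyurethane foam = R_total − R_other = 0.2526 K/W
k = L/(R·A) = 0.13/(0.2526×21.9)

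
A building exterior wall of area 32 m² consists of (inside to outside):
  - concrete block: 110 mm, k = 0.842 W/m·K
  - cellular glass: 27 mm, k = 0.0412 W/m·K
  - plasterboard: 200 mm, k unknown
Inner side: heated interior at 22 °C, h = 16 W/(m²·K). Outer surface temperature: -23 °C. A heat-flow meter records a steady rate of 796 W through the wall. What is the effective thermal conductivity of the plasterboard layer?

Series thermal resistances:
R_inner film = 1/(h_i·A) = 1/(16×32) = 0.001953 K/W
R_concrete block = L/(kA) = 0.11/(0.842×32) = 0.004083 K/W
R_cellular glass = L/(kA) = 0.027/(0.0412×32) = 0.02048 K/W
Sum of known resistances R_other = 0.02652 K/W
Total R = ΔT/Q = 45/796 = 0.05653 K/W
R_plasterboard = R_total − R_other = 0.03002 K/W
k = L/(R·A) = 0.2/(0.03002×32)

k ≈ 0.208 W/(m·K)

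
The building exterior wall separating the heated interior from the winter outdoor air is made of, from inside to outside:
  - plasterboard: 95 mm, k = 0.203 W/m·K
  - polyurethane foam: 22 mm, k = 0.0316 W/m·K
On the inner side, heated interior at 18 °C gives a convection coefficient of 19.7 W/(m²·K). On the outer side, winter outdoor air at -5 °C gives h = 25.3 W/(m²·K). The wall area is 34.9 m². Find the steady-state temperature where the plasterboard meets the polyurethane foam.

Series thermal resistances:
R_inner film = 1/(h_i·A) = 1/(19.7×34.9) = 0.001454 K/W
R_plasterboard = L/(kA) = 0.095/(0.203×34.9) = 0.01341 K/W
R_polyurethane foam = L/(kA) = 0.022/(0.0316×34.9) = 0.01995 K/W
R_outer film = 1/(h_o·A) = 1/(25.3×34.9) = 0.001133 K/W
R_total = 0.03594 K/W;  Q = ΔT/R_total = 23/0.03594 = 639.9 W
T_interface = T_inner − Q·ΣR(inner→interface) = 18 − 640×0.01486

T ≈ 8.49 °C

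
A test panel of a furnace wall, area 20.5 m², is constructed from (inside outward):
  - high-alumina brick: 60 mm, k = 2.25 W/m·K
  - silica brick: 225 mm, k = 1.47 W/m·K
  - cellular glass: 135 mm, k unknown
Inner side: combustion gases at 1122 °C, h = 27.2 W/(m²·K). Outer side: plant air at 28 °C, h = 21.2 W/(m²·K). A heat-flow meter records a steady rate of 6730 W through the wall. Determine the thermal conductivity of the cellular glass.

Series thermal resistances:
R_inner film = 1/(h_i·A) = 1/(27.2×20.5) = 0.001793 K/W
R_high-alumina brick = L/(kA) = 0.06/(2.25×20.5) = 0.001301 K/W
R_silica brick = L/(kA) = 0.225/(1.47×20.5) = 0.007466 K/W
R_outer film = 1/(h_o·A) = 1/(21.2×20.5) = 0.002301 K/W
Sum of known resistances R_other = 0.01286 K/W
Total R = ΔT/Q = 1094/6730 = 0.1626 K/W
R_cellular glass = R_total − R_other = 0.1497 K/W
k = L/(R·A) = 0.135/(0.1497×20.5)

k ≈ 0.044 W/(m·K)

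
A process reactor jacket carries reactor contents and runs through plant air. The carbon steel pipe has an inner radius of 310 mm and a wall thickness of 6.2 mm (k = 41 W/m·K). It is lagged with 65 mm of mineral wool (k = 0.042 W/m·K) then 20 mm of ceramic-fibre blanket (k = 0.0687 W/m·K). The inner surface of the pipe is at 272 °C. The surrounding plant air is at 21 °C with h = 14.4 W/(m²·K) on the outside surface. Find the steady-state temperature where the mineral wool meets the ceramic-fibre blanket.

T ≈ 63.9 °C

Radial resistances (cylindrical: R_cond = ln(r_o/r_i)/(2πkL), R_conv = 1/(h·2πrL)):
R_carbon steel pipe wall = ln(316.2/310)/(2π×41×1) = 7.687×10^-5 K/W
R_mineral wool = ln(381.2/316.2)/(2π×0.042×1) = 0.7084 K/W
R_ceramic-fibre blanket = ln(401.2/381.2)/(2π×0.0687×1) = 0.1185 K/W
R_outer film = 1/(h_o·2πr_oL) = 1/(14.4×2π×0.4012×1) = 0.02755 K/W
R_total = 0.8545 K/W
Q = ΔT/R_total = 251/0.8545
Q = 294 W/m
T_interface = T_inner − Q·ΣR(inner→interface) = 272 − 294×0.7085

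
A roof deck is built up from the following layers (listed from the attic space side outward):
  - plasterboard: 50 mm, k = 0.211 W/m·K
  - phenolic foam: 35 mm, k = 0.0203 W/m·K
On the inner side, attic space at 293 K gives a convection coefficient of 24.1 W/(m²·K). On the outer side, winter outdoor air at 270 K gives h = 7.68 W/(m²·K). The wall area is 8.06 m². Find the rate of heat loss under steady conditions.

Q ≈ 86.9 W

Treating each layer as a thermal resistance in series:
R_inner film = 1/(h_i·A) = 1/(24.1×8.06) = 0.005148 K/W
R_plasterboard = L/(kA) = 0.05/(0.211×8.06) = 0.0294 K/W
R_phenolic foam = L/(kA) = 0.035/(0.0203×8.06) = 0.2139 K/W
R_outer film = 1/(h_o·A) = 1/(7.68×8.06) = 0.01615 K/W
R_total = 0.2646 K/W
Q = ΔT / R_total = 23 / 0.2646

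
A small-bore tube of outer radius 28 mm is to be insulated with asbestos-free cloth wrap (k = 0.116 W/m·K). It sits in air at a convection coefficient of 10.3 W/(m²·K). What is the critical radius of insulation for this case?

r_cr ≈ 11.3 mm

For a cylinder r_cr = k/h = 0.116/10.3
r_cr = 11.3 mm; since the bare radius (28 mm) is above r_cr, any added insulation will reduce heat loss.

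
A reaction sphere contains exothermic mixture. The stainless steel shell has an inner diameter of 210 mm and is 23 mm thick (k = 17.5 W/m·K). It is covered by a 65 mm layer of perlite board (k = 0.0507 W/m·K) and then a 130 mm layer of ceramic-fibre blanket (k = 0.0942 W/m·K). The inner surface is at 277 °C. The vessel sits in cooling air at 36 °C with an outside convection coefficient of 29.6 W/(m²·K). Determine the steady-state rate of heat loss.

For a spherical shell R = (1/r₁ − 1/r₂)/(4πk); film R = 1/(h·4πr²). In series:
R_stainless steel shell = (1/0.105 − 1/0.128)/(4π×17.5) = 0.007782 K/W
R_perlite board = (1/0.128 − 1/0.193)/(4π×0.0507) = 4.13 K/W
R_ceramic-fibre blanket = (1/0.193 − 1/0.323)/(4π×0.0942) = 1.762 K/W
R_outer film = 1/(h·4πr_o²) = 1/(29.6×4π×0.323²) = 0.02577 K/W
R_total = 5.925 K/W
Q = ΔT/R_total = 241/5.925

Q ≈ 40.7 W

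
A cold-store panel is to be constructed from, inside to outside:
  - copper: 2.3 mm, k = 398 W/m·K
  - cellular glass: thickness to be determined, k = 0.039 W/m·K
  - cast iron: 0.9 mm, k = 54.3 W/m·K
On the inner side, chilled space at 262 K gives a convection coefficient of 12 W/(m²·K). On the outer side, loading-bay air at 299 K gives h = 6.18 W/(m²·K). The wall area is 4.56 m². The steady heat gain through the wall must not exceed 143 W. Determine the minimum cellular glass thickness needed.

Series thermal resistances:
R_inner film = 1/(h_i·A) = 1/(12×4.56) = 0.01827 K/W
R_copper = L/(kA) = 0.0023/(398×4.56) = 1.267×10^-6 K/W
R_cast iron = L/(kA) = 0.0009/(54.3×4.56) = 3.635×10^-6 K/W
R_outer film = 1/(h_o·A) = 1/(6.18×4.56) = 0.03549 K/W
Sum of the known resistances R_other = 0.05376 K/W
Required total resistance R_tot = ΔT/Q_allow = 37/143 = 0.2587 K/W
R_cellular glass = R_tot − R_other = 0.205 K/W
L = R·k·A = 0.205×0.039×4.56

L ≈ 36.5 mm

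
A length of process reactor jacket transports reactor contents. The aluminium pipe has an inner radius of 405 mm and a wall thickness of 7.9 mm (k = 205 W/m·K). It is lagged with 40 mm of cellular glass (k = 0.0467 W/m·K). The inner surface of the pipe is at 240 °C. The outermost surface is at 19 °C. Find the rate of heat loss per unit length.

q′ ≈ 701 W/m

Treating each annulus and film as a series resistance:
R_aluminium pipe wall = ln(412.9/405)/(2π×205×1) = 1.5×10^-5 K/W
R_cellular glass = ln(452.9/412.9)/(2π×0.0467×1) = 0.3151 K/W
R_total = 0.3151 K/W
Q = ΔT/R_total = 221/0.3151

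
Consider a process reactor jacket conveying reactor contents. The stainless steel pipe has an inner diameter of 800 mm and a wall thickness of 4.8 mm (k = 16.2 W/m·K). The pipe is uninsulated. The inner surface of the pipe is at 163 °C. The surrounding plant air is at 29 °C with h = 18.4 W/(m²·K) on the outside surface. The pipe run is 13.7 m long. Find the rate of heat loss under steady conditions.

Per-layer cylindrical resistances, series-summed:
R_stainless steel pipe wall = ln(404.8/400)/(2π×16.2×13.7) = 8.554×10^-6 K/W
R_outer film = 1/(h_o·2πr_oL) = 1/(18.4×2π×0.4048×13.7) = 0.00156 K/W
R_total = 0.001568 K/W
Q = ΔT/R_total = 134/0.001568

Q ≈ 85400 W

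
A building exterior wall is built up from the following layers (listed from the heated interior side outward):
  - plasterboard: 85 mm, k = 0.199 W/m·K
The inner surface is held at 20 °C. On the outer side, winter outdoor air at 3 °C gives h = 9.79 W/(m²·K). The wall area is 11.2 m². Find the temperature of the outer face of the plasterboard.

T ≈ 6.28 °C

Treating each layer as a thermal resistance in series:
R_plasterboard = L/(kA) = 0.085/(0.199×11.2) = 0.03814 K/W
R_outer film = 1/(h_o·A) = 1/(9.79×11.2) = 0.00912 K/W
R_total = 0.04726 K/W;  Q = ΔT/R_total = 17/0.04726 = 359.7 W
T_interface = T_inner − Q·ΣR(inner→interface) = 20 − 360×0.03814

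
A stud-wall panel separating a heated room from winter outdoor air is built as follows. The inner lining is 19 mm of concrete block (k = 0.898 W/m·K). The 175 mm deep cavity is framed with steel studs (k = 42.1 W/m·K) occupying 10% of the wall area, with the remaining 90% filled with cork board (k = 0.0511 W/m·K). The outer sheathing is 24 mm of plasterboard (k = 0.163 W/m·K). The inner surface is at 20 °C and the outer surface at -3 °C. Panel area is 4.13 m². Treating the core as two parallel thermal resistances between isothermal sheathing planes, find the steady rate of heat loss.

Sheathing layers in series; stud and cavity paths in parallel between them.
R_inner = 0.019/(0.898×4.13) = 0.005123 K/W
R_stud  = 0.175/(42.1×0.1×4.13) = 0.01006 K/W
R_cav   = 0.175/(0.0511×0.9×4.13) = 0.9213 K/W
1/R_core = 1/R_stud + 1/R_cav → R_core = 0.009956 K/W
R_outer = 0.024/(0.163×4.13) = 0.03565 K/W
R_total = 0.05073 K/W
Q = ΔT/R_total = 23/0.05073

Q ≈ 453 W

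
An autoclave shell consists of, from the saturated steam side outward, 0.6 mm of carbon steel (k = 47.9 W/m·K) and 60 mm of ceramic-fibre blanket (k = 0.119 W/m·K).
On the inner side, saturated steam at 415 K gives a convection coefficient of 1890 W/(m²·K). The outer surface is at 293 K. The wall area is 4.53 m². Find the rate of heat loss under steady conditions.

Q ≈ 1090 W

Model the wall as resistances in series:
R_inner film = 1/(h_i·A) = 1/(1890×4.53) = 1.168×10^-4 K/W
R_carbon steel = L/(kA) = 0.0006/(47.9×4.53) = 2.765×10^-6 K/W
R_ceramic-fibre blanket = L/(kA) = 0.06/(0.119×4.53) = 0.1113 K/W
R_total = 0.1114 K/W
Q = ΔT / R_total = 122 / 0.1114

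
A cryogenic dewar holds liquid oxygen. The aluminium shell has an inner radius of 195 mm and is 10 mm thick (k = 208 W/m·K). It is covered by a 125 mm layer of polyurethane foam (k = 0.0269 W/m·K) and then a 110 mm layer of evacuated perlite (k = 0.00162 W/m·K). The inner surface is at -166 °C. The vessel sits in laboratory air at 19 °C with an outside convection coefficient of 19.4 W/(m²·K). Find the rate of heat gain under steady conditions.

Radial (spherical) resistances in series:
R_aluminium shell = (1/0.195 − 1/0.205)/(4π×208) = 9.571×10^-5 K/W
R_polyurethane foam = (1/0.205 − 1/0.33)/(4π×0.0269) = 5.466 K/W
R_evacuated perlite = (1/0.33 − 1/0.44)/(4π×0.00162) = 37.21 K/W
R_outer film = 1/(h·4πr_o²) = 1/(19.4×4π×0.44²) = 0.02119 K/W
R_total = 42.7 K/W
Q = ΔT/R_total = 185/42.7

Q ≈ 4.33 W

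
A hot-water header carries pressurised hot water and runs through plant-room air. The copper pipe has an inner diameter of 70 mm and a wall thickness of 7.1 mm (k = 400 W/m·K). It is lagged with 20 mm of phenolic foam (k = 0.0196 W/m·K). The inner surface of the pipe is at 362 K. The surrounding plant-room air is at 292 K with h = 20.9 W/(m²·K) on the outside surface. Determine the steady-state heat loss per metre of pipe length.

Cylindrical conduction, so R = ln(r₂/r₁)/(2πkL) per layer, in series:
R_copper pipe wall = ln(42.1/35)/(2π×400×1) = 7.349×10^-5 K/W
R_phenolic foam = ln(62.1/42.1)/(2π×0.0196×1) = 3.156 K/W
R_outer film = 1/(h_o·2πr_oL) = 1/(20.9×2π×0.0621×1) = 0.1226 K/W
R_total = 3.279 K/W
Q = ΔT/R_total = 70/3.279

q′ ≈ 21.3 W/m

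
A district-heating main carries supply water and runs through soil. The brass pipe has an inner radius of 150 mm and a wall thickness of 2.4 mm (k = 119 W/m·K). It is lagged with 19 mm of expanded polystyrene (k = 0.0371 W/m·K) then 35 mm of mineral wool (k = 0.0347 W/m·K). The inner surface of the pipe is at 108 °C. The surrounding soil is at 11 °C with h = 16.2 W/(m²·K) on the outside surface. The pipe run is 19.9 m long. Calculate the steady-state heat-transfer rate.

Q ≈ 1370 W

For a radial system each layer contributes R = ln(r_out/r_in)/(2πkL); films add R = 1/(hA).
R_brass pipe wall = ln(152.4/150)/(2π×119×19.9) = 1.067×10^-6 K/W
R_expanded polystyrene = ln(171.4/152.4)/(2π×0.0371×19.9) = 0.02533 K/W
R_mineral wool = ln(206.4/171.4)/(2π×0.0347×19.9) = 0.04283 K/W
R_outer film = 1/(h_o·2πr_oL) = 1/(16.2×2π×0.2064×19.9) = 0.002392 K/W
R_total = 0.07055 K/W
Q = ΔT/R_total = 97/0.07055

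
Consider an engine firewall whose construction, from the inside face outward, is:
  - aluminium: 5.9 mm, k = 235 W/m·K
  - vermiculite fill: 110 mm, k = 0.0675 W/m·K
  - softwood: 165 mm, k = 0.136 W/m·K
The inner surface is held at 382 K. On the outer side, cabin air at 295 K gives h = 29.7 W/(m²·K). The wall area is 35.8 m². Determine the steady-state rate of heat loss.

Q ≈ 1080 W

Series thermal resistances:
R_aluminium = L/(kA) = 0.0059/(235×35.8) = 7.013×10^-7 K/W
R_vermiculite fill = L/(kA) = 0.11/(0.0675×35.8) = 0.04552 K/W
R_softwood = L/(kA) = 0.165/(0.136×35.8) = 0.03389 K/W
R_outer film = 1/(h_o·A) = 1/(29.7×35.8) = 9.405×10^-4 K/W
R_total = 0.08035 K/W
Q = ΔT / R_total = 87 / 0.08035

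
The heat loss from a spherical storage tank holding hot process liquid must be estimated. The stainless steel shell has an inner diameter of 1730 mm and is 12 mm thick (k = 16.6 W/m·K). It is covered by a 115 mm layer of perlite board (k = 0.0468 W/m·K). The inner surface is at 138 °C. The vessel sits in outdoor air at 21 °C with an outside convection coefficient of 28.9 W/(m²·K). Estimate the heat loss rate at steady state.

Q ≈ 514 W

Each spherical layer contributes R = (1/r_i − 1/r_o)/(4πk):
R_stainless steel shell = (1/0.865 − 1/0.877)/(4π×16.6) = 7.583×10^-5 K/W
R_perlite board = (1/0.877 − 1/0.992)/(4π×0.0468) = 0.2248 K/W
R_outer film = 1/(h·4πr_o²) = 1/(28.9×4π×0.992²) = 0.002798 K/W
R_total = 0.2276 K/W
Q = ΔT/R_total = 117/0.2276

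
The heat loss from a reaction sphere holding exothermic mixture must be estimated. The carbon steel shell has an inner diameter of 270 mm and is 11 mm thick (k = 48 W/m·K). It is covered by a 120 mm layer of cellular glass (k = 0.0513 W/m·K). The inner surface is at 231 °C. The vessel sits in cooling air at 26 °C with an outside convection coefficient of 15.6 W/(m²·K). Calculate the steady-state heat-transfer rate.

Q ≈ 42.1 W

Spherical conduction: R = (1/r_in − 1/r_out)/(4πk) per layer; series-sum.
R_carbon steel shell = (1/0.135 − 1/0.146)/(4π×48) = 9.252×10^-4 K/W
R_cellular glass = (1/0.146 − 1/0.266)/(4π×0.0513) = 4.793 K/W
R_outer film = 1/(h·4πr_o²) = 1/(15.6×4π×0.266²) = 0.07209 K/W
R_total = 4.866 K/W
Q = ΔT/R_total = 205/4.866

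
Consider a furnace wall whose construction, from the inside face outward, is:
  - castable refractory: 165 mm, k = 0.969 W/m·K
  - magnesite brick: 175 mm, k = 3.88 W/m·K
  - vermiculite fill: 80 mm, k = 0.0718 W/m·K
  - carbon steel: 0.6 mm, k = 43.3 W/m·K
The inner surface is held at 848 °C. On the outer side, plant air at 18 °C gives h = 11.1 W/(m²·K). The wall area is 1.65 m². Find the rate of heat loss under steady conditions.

Q ≈ 965 W

Using the resistance-network approach (series):
R_castable refractory = L/(kA) = 0.165/(0.969×1.65) = 0.1032 K/W
R_magnesite brick = L/(kA) = 0.175/(3.88×1.65) = 0.02734 K/W
R_vermiculite fill = L/(kA) = 0.08/(0.0718×1.65) = 0.6753 K/W
R_carbon steel = L/(kA) = 0.0006/(43.3×1.65) = 8.398×10^-6 K/W
R_outer film = 1/(h_o·A) = 1/(11.1×1.65) = 0.0546 K/W
R_total = 0.8604 K/W
Q = ΔT / R_total = 830 / 0.8604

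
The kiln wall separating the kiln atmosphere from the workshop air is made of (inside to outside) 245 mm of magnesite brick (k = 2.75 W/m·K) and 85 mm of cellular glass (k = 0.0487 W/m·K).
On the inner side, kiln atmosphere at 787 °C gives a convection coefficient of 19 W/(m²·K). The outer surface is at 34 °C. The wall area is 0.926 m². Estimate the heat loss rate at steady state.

Q ≈ 369 W

Thermal resistances in series:
R_inner film = 1/(h_i·A) = 1/(19×0.926) = 0.05684 K/W
R_magnesite brick = L/(kA) = 0.245/(2.75×0.926) = 0.09621 K/W
R_cellular glass = L/(kA) = 0.085/(0.0487×0.926) = 1.885 K/W
R_total = 2.038 K/W
Q = ΔT / R_total = 753 / 2.038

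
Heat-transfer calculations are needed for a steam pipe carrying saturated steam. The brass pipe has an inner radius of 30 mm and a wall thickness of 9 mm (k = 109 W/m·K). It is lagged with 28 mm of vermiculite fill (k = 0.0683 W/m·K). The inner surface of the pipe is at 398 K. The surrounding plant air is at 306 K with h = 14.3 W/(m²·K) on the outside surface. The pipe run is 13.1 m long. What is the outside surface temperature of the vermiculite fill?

T ≈ 317 K

Treating each annulus and film as a series resistance:
R_brass pipe wall = ln(39/30)/(2π×109×13.1) = 2.924×10^-5 K/W
R_vermiculite fill = ln(67/39)/(2π×0.0683×13.1) = 0.09626 K/W
R_outer film = 1/(h_o·2πr_oL) = 1/(14.3×2π×0.067×13.1) = 0.01268 K/W
R_total = 0.109 K/W
Q = ΔT/R_total = 92/0.109
Q = 844 W
T_interface = T_inner − Q·ΣR(inner→interface) = 398 − 844×0.09629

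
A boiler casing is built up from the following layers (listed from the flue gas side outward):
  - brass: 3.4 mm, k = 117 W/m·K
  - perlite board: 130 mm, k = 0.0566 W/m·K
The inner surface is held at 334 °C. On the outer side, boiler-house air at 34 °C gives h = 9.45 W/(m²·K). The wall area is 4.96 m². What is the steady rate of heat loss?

Using the resistance-network approach (series):
R_brass = L/(kA) = 0.0034/(117×4.96) = 5.859×10^-6 K/W
R_perlite board = L/(kA) = 0.13/(0.0566×4.96) = 0.4631 K/W
R_outer film = 1/(h_o·A) = 1/(9.45×4.96) = 0.02133 K/W
R_total = 0.4844 K/W
Q = ΔT / R_total = 300 / 0.4844

Q ≈ 619 W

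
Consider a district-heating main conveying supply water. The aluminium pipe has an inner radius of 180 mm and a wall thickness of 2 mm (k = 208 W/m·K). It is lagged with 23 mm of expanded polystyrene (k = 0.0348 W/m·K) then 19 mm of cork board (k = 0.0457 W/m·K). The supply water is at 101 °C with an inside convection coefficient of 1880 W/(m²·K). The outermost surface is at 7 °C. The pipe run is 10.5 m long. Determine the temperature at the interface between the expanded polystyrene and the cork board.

T ≈ 41 °C

Radial resistances (cylindrical: R_cond = ln(r_o/r_i)/(2πkL), R_conv = 1/(h·2πrL)):
R_inner film = 1/(h_i·2πr₁L) = 1/(1880×2π×0.18×10.5) = 4.479×10^-5 K/W
R_aluminium pipe wall = ln(182/180)/(2π×208×10.5) = 8.052×10^-7 K/W
R_expanded polystyrene = ln(205/182)/(2π×0.0348×10.5) = 0.05183 K/W
R_cork board = ln(224/205)/(2π×0.0457×10.5) = 0.0294 K/W
R_total = 0.08128 K/W
Q = ΔT/R_total = 94/0.08128
Q = 1160 W
T_interface = T_inner − Q·ΣR(inner→interface) = 101 − 1160×0.05188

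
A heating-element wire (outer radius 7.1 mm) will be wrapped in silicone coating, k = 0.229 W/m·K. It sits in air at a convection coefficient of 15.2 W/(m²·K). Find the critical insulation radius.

For a cylinder r_cr = k/h = 0.229/15.2
r_cr = 15.1 mm; since the bare radius (7.1 mm) is below r_cr, adding a thin layer of insulation will *increase* heat loss.

r_cr ≈ 15.1 mm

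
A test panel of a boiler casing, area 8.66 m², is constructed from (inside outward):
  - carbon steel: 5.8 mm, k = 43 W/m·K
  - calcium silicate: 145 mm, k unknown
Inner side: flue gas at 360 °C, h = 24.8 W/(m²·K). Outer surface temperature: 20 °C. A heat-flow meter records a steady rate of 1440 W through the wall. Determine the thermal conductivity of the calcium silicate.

Thermal resistances in series:
R_inner film = 1/(h_i·A) = 1/(24.8×8.66) = 0.004656 K/W
R_carbon steel = L/(kA) = 0.0058/(43×8.66) = 1.558×10^-5 K/W
Sum of known resistances R_other = 0.004672 K/W
Total R = ΔT/Q = 340/1440 = 0.2361 K/W
R_calcium silicate = R_total − R_other = 0.2314 K/W
k = L/(R·A) = 0.145/(0.2314×8.66)

k ≈ 0.0723 W/(m·K)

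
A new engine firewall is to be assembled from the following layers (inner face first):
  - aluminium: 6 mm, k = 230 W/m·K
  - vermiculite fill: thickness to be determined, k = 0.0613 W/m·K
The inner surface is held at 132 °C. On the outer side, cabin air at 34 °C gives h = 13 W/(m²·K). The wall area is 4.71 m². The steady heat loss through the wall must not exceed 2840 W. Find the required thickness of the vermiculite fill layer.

L ≈ 5.25 mm

Using the resistance-network approach (series):
R_aluminium = L/(kA) = 0.006/(230×4.71) = 5.539×10^-6 K/W
R_outer film = 1/(h_o·A) = 1/(13×4.71) = 0.01633 K/W
Sum of the known resistances R_other = 0.01634 K/W
Required total resistance R_tot = ΔT/Q_allow = 98/2840 = 0.03451 K/W
R_vermiculite fill = R_tot − R_other = 0.01817 K/W
L = R·k·A = 0.01817×0.0613×4.71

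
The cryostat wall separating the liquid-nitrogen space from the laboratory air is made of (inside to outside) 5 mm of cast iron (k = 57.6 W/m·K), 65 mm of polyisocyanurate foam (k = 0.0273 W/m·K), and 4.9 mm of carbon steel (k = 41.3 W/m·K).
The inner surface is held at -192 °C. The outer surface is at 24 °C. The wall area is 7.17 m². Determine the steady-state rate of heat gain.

Using the resistance-network approach (series):
R_cast iron = L/(kA) = 0.005/(57.6×7.17) = 1.211×10^-5 K/W
R_polyisocyanurate foam = L/(kA) = 0.065/(0.0273×7.17) = 0.3321 K/W
R_carbon steel = L/(kA) = 0.0049/(41.3×7.17) = 1.655×10^-5 K/W
R_total = 0.3321 K/W
Q = ΔT / R_total = 216 / 0.3321

Q ≈ 650 W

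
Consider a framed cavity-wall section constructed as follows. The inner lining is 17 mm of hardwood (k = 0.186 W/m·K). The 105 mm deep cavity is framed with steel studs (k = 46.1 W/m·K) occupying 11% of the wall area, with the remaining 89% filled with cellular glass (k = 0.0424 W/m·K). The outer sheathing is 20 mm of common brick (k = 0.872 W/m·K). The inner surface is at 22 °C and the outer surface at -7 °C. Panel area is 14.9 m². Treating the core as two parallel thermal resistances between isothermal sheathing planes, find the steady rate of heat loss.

Q ≈ 3200 W

Sheathing layers in series; stud and cavity paths in parallel between them.
R_inner = 0.017/(0.186×14.9) = 0.006134 K/W
R_stud  = 0.105/(46.1×0.11×14.9) = 0.00139 K/W
R_cav   = 0.105/(0.0424×0.89×14.9) = 0.1867 K/W
1/R_core = 1/R_stud + 1/R_cav → R_core = 0.001379 K/W
R_outer = 0.02/(0.872×14.9) = 0.001539 K/W
R_total = 0.009053 K/W
Q = ΔT/R_total = 29/0.009053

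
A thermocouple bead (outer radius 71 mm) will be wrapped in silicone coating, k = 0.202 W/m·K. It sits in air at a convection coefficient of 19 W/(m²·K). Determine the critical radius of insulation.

r_cr ≈ 21.3 mm

For a sphere r_cr = 2k/h = 2×0.202/19
r_cr = 21.3 mm; since the bare radius (71 mm) is above r_cr, any added insulation will reduce heat loss.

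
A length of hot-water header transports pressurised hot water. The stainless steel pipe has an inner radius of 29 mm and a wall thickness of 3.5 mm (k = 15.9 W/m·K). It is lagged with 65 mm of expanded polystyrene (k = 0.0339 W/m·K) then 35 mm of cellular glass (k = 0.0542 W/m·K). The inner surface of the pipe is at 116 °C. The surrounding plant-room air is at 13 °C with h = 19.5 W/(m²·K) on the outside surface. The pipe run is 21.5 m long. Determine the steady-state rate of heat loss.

Cylindrical conduction, so R = ln(r₂/r₁)/(2πkL) per layer, in series:
R_stainless steel pipe wall = ln(32.5/29)/(2π×15.9×21.5) = 5.305×10^-5 K/W
R_expanded polystyrene = ln(97.5/32.5)/(2π×0.0339×21.5) = 0.2399 K/W
R_cellular glass = ln(132.5/97.5)/(2π×0.0542×21.5) = 0.04189 K/W
R_outer film = 1/(h_o·2πr_oL) = 1/(19.5×2π×0.1325×21.5) = 0.002865 K/W
R_total = 0.2847 K/W
Q = ΔT/R_total = 103/0.2847

Q ≈ 362 W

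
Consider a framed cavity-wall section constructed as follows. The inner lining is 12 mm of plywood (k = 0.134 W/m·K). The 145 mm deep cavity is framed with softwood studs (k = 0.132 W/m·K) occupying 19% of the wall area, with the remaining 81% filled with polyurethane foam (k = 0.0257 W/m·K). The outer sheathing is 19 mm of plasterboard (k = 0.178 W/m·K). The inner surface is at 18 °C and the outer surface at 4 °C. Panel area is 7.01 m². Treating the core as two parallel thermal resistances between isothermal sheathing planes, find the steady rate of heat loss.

Sheathing layers in series; stud and cavity paths in parallel between them.
R_inner = 0.012/(0.134×7.01) = 0.01277 K/W
R_stud  = 0.145/(0.132×0.19×7.01) = 0.8248 K/W
R_cav   = 0.145/(0.0257×0.81×7.01) = 0.9936 K/W
1/R_core = 1/R_stud + 1/R_cav → R_core = 0.4507 K/W
R_outer = 0.019/(0.178×7.01) = 0.01523 K/W
R_total = 0.4787 K/W
Q = ΔT/R_total = 14/0.4787

Q ≈ 29.2 W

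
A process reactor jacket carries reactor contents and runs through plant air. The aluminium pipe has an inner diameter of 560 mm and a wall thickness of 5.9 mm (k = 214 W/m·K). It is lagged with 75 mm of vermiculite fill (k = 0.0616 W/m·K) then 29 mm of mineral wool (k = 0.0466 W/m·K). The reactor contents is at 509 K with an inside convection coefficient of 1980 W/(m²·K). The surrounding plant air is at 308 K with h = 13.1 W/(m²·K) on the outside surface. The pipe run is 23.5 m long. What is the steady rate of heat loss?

Q ≈ 5260 W

Treating each annulus and film as a series resistance:
R_inner film = 1/(h_i·2πr₁L) = 1/(1980×2π×0.28×23.5) = 1.222×10^-5 K/W
R_aluminium pipe wall = ln(285.9/280)/(2π×214×23.5) = 6.599×10^-7 K/W
R_vermiculite fill = ln(360.9/285.9)/(2π×0.0616×23.5) = 0.02561 K/W
R_mineral wool = ln(389.9/360.9)/(2π×0.0466×23.5) = 0.01123 K/W
R_outer film = 1/(h_o·2πr_oL) = 1/(13.1×2π×0.3899×23.5) = 0.001326 K/W
R_total = 0.03818 K/W
Q = ΔT/R_total = 201/0.03818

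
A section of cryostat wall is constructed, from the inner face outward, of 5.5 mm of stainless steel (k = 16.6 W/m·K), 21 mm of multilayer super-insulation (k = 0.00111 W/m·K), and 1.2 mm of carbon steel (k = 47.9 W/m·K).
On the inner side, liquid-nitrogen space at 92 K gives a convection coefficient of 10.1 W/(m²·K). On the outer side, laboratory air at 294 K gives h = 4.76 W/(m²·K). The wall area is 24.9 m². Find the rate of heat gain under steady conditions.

Thermal resistances in series:
R_inner film = 1/(h_i·A) = 1/(10.1×24.9) = 0.003976 K/W
R_stainless steel = L/(kA) = 0.0055/(16.6×24.9) = 1.331×10^-5 K/W
R_multilayer super-insulation = L/(kA) = 0.021/(0.00111×24.9) = 0.7598 K/W
R_carbon steel = L/(kA) = 0.0012/(47.9×24.9) = 1.006×10^-6 K/W
R_outer film = 1/(h_o·A) = 1/(4.76×24.9) = 0.008437 K/W
R_total = 0.7722 K/W
Q = ΔT / R_total = 202 / 0.7722

Q ≈ 262 W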